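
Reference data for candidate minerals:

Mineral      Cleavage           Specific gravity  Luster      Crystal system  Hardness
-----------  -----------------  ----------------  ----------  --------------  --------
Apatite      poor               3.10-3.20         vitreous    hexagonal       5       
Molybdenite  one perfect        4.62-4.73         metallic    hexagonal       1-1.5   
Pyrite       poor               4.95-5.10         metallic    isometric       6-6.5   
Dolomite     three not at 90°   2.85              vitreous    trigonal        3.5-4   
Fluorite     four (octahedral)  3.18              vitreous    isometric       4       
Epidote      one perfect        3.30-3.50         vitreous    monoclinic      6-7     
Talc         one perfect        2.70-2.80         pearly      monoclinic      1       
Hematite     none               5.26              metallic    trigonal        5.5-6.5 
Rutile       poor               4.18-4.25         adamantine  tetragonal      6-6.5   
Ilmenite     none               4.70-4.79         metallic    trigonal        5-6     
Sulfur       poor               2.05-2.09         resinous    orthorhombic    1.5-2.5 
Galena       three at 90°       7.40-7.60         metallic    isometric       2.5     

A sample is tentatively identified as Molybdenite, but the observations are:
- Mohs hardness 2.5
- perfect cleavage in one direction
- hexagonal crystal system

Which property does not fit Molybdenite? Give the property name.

Mohs hardness 2.5: Molybdenite has hardness 1-1.5 — inconsistent.
Perfect cleavage in one direction: Molybdenite has cleavage one perfect — agrees.
Hexagonal crystal system: Molybdenite has hexagonal system — agrees.
The hardness is the one property that does not fit.

hardness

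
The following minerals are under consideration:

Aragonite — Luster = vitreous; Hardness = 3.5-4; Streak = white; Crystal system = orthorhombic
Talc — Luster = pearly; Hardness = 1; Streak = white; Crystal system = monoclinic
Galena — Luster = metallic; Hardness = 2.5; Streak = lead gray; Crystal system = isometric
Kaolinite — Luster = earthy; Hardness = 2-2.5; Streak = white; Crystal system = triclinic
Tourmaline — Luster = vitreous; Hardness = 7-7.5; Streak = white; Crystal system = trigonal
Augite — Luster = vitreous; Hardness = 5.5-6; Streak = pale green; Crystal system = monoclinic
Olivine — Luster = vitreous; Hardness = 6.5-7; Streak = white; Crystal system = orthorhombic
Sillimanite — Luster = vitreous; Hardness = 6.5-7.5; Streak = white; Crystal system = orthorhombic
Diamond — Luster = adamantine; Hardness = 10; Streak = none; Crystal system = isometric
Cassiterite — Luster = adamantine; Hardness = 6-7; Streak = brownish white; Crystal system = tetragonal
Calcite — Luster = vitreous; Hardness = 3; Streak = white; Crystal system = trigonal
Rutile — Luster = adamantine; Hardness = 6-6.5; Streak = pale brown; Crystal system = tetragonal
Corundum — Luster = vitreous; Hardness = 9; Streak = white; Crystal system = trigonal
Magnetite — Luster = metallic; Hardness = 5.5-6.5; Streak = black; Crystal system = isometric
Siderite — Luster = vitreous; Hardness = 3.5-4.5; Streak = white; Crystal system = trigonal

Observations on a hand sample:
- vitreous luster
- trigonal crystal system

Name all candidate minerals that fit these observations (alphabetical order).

Vitreous luster: leaves Aragonite, Tourmaline, Augite, Olivine, Sillimanite, Calcite, Corundum, Siderite.
Trigonal crystal system is inconsistent with Aragonite, Augite, Olivine, Sillimanite.
Consistent with every observation: Calcite, Corundum, Siderite, Tourmaline.

Calcite, Corundum, Siderite, Tourmaline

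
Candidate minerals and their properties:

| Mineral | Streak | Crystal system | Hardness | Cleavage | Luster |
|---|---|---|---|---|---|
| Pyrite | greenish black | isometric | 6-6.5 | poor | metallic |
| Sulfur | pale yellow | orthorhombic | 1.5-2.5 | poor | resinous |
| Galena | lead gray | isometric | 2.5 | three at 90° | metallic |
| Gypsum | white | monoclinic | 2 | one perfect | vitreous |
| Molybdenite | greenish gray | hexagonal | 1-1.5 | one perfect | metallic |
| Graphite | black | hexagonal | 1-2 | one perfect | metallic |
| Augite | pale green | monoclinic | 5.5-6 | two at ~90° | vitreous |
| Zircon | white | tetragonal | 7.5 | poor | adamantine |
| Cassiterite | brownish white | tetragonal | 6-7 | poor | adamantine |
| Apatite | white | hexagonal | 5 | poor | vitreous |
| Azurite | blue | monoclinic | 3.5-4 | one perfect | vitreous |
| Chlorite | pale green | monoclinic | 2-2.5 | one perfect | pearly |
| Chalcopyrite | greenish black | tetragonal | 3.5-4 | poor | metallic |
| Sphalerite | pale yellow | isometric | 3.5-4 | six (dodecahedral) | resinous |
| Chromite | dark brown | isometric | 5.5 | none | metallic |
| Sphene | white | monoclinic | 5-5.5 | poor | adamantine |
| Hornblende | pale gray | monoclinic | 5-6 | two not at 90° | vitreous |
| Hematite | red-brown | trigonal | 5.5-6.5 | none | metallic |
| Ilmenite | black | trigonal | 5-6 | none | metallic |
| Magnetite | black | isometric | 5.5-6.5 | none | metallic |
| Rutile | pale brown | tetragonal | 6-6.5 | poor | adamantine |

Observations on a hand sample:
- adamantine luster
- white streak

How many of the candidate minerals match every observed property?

2

Adamantine luster: narrows the field to Zircon, Cassiterite, Sphene, Rutile.
White streak rules out Cassiterite, Rutile.
Remaining candidates: Sphene, Zircon.
That is 2 minerals.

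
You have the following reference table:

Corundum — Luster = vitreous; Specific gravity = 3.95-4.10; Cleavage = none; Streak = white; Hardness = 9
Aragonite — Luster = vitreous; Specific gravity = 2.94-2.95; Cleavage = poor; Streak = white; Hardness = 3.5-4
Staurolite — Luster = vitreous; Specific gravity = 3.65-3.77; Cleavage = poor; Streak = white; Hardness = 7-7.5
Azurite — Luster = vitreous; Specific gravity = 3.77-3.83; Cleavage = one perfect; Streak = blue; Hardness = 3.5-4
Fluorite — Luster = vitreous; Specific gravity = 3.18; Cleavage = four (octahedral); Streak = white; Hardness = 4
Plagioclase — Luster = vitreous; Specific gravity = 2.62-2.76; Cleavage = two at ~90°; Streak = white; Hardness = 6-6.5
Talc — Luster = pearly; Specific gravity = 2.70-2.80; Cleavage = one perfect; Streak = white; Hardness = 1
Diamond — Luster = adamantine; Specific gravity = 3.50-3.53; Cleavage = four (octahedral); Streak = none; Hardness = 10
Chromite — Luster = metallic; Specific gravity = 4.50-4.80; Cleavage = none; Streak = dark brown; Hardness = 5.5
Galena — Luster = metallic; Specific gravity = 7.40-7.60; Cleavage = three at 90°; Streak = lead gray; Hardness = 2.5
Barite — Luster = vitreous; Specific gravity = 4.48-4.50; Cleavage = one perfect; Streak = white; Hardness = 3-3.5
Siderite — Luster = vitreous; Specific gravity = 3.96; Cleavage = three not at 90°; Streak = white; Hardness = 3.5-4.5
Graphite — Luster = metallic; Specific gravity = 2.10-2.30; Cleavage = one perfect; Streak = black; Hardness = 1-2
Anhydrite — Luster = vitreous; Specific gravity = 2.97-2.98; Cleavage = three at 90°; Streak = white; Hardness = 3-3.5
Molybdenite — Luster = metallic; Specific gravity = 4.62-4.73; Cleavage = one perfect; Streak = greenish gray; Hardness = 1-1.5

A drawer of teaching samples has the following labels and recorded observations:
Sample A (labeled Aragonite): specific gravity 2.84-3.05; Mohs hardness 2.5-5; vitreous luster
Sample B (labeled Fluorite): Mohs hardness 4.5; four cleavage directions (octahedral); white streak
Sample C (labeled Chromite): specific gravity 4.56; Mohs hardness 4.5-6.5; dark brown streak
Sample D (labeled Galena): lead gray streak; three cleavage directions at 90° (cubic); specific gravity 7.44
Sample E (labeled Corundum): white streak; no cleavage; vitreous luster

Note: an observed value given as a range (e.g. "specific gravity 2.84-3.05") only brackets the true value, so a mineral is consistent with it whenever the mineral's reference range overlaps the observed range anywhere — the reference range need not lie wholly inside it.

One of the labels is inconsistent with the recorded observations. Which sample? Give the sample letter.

Sample A: all recorded properties match Aragonite.
Sample B: Mohs hardness 4.5 is outside the reference for Fluorite (hardness 4) — mislabeled.
Sample C: all recorded properties match Chromite.
Sample D: all recorded properties match Galena.
Sample E: all recorded properties match Corundum.
Sample B is the mislabeled one.

B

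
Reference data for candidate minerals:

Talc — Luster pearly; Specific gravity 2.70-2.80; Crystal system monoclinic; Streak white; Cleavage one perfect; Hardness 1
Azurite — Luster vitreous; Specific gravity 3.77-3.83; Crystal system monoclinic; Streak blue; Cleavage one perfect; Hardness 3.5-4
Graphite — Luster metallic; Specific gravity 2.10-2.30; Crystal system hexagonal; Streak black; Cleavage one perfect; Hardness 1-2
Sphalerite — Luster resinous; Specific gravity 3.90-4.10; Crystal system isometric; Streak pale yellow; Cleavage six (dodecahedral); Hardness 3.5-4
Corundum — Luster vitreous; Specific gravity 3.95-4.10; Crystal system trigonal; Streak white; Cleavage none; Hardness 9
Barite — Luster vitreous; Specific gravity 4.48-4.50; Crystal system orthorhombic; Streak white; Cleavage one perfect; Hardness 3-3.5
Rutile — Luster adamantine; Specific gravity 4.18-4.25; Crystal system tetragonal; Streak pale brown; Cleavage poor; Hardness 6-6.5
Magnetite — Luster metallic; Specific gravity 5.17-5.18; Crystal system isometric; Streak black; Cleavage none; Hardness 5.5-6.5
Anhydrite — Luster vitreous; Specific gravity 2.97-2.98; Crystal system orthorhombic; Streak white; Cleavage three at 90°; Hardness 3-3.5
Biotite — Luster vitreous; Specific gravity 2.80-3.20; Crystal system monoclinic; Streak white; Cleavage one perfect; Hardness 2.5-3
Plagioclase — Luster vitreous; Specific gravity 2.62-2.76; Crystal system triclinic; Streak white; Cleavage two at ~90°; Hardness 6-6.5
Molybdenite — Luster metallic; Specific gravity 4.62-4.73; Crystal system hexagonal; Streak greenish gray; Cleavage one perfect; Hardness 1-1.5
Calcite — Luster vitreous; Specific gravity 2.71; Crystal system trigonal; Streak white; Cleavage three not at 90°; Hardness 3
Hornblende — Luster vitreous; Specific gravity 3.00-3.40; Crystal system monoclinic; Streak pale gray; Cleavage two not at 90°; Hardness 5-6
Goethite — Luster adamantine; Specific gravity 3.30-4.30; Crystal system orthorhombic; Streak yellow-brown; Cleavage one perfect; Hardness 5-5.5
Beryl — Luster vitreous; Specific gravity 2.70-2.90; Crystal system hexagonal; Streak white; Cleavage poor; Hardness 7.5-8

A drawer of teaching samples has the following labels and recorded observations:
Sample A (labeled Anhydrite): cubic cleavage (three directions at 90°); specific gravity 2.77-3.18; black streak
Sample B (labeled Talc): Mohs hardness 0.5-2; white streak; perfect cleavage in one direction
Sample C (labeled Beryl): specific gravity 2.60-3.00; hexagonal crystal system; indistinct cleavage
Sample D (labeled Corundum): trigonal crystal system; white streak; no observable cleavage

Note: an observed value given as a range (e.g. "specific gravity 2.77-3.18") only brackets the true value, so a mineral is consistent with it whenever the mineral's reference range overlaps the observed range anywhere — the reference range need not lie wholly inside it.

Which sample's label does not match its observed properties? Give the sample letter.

Sample A: black streak is outside the reference for Anhydrite (white streak) — mislabeled.
Sample B: nothing contradicts Talc.
Sample C: nothing contradicts Beryl.
Sample D: nothing contradicts Corundum.
Only sample A is inconsistent with its label.

A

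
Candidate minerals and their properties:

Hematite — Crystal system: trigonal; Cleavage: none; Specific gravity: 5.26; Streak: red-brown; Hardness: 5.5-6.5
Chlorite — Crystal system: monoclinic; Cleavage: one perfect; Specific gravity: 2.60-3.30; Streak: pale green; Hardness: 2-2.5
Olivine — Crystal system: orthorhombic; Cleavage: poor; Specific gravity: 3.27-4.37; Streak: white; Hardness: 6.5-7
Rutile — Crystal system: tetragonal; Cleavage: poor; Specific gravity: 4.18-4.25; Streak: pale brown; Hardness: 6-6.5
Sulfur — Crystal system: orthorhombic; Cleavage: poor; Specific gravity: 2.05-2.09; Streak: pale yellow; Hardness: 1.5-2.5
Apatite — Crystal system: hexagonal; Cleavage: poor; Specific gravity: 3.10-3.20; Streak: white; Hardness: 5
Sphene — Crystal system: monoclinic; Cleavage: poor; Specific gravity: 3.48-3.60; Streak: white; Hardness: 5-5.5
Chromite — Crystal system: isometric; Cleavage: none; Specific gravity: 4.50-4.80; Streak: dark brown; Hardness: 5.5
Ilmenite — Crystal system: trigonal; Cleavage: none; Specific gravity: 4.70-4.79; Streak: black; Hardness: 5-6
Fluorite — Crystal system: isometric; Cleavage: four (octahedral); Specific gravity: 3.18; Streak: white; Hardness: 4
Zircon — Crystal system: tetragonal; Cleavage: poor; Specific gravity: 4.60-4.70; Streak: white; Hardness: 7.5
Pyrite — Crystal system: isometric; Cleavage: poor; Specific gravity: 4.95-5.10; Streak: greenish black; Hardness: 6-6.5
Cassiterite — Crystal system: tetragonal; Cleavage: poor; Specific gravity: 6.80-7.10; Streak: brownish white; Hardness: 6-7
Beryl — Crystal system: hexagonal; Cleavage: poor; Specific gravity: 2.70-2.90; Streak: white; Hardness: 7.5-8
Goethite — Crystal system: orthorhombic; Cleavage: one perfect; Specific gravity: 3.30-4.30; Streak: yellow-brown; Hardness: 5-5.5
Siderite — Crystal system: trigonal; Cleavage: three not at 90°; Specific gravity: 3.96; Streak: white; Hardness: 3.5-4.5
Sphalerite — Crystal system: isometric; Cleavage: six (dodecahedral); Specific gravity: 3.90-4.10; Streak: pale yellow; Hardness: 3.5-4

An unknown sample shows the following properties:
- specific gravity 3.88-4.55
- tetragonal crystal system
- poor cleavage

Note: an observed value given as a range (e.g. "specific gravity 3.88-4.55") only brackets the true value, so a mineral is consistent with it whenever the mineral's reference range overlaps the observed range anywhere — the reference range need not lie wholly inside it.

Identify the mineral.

Specific gravity 3.88-4.55: narrows the field to Olivine, Rutile, Chromite, Goethite, Siderite, Sphalerite.
Tetragonal crystal system: leaves Rutile.
Poor cleavage: all remaining candidates fit.
Only Rutile satisfies all observations.

Rutile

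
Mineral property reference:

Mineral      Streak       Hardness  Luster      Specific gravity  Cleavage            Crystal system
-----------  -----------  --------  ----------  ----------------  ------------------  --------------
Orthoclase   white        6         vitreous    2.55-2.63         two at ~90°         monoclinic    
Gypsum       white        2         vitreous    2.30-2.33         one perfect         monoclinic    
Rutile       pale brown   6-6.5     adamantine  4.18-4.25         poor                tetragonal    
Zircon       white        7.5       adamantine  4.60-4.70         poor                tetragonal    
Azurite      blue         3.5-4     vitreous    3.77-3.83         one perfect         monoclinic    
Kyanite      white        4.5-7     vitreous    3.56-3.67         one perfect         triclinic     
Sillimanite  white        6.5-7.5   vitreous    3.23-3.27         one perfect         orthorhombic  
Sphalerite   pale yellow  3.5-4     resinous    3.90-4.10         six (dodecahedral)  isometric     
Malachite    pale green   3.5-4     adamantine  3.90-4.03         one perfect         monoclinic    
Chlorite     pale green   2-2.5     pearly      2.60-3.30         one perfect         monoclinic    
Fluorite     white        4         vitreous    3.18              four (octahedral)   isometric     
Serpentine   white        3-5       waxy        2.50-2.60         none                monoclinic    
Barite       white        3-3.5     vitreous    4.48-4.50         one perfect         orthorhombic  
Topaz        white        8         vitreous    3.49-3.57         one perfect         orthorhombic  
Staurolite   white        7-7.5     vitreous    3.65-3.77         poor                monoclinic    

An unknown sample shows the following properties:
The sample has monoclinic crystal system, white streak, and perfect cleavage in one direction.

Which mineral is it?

Monoclinic crystal system — Orthoclase, Gypsum, Azurite, Malachite, Chlorite, Serpentine, Staurolite remain.
White streak rules out Azurite, Malachite, Chlorite.
Perfect cleavage in one direction — Gypsum remains.
Only Gypsum satisfies all observations.

Gypsum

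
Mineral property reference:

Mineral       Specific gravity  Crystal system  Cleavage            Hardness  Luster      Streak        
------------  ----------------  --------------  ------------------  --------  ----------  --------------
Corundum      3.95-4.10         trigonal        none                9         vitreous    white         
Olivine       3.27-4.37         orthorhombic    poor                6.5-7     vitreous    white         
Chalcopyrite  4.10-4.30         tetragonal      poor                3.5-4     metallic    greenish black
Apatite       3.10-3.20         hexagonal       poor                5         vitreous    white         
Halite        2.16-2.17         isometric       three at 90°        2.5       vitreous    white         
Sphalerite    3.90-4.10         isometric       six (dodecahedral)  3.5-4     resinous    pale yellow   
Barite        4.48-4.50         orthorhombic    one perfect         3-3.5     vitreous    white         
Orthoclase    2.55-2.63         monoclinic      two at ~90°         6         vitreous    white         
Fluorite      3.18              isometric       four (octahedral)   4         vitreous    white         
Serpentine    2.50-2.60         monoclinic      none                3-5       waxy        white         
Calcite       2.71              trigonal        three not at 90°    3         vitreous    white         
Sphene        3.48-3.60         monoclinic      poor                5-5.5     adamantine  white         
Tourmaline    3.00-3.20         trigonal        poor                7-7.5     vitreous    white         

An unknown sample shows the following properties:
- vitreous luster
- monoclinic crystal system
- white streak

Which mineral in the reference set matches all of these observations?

Orthoclase

Vitreous luster is inconsistent with Chalcopyrite, Sphalerite, Serpentine, Sphene.
Monoclinic crystal system — Orthoclase remains.
White streak — every remaining candidate is consistent.
Only Orthoclase satisfies all observations.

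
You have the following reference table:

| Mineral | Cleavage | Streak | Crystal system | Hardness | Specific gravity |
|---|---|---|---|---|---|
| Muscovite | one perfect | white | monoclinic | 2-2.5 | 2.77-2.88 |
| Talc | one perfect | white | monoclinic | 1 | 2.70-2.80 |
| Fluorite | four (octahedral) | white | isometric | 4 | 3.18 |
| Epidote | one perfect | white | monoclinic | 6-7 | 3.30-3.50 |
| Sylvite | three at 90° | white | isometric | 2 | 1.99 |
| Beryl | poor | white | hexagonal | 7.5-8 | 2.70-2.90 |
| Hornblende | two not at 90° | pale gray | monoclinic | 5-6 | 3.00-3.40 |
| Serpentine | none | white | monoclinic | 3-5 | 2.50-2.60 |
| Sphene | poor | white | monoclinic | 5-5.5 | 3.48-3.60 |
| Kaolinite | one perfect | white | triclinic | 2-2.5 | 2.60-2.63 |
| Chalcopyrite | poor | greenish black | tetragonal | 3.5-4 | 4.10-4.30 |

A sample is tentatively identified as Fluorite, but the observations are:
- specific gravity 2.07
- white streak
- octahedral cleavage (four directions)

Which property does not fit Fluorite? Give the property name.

Specific gravity 2.07: Fluorite has SG 3.18 — outside the reference range.
White streak: Fluorite has white streak — within range.
Octahedral cleavage (four directions): Fluorite has cleavage four (octahedral) — within range.
Everything matches except the specific gravity.

specific gravity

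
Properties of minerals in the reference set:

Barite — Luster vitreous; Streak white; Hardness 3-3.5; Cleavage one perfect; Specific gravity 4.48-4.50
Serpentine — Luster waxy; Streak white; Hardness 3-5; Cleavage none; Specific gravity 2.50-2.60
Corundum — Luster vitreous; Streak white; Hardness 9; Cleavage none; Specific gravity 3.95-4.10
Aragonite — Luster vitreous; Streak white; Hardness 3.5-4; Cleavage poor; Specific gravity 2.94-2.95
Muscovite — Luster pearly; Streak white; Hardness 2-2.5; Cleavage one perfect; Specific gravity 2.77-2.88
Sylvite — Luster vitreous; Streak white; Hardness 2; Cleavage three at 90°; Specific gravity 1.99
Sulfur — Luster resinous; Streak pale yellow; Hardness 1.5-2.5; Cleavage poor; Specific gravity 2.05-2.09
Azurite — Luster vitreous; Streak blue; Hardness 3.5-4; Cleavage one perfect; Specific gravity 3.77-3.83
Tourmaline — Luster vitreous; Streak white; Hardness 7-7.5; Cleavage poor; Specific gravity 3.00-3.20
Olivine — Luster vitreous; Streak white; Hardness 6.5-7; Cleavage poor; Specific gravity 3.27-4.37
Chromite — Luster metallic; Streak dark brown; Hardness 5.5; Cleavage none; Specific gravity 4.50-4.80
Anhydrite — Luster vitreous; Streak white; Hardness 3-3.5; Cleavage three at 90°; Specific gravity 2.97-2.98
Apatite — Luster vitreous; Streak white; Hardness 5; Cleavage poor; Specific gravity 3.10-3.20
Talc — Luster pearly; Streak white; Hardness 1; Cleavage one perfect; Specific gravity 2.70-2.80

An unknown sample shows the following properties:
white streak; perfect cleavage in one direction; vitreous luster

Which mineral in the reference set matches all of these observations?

Barite

White streak rules out Sulfur, Azurite, Chromite.
Perfect cleavage in one direction — Barite, Muscovite, Talc remain.
Vitreous luster — only Barite remains.
The only mineral consistent with every observation is Barite.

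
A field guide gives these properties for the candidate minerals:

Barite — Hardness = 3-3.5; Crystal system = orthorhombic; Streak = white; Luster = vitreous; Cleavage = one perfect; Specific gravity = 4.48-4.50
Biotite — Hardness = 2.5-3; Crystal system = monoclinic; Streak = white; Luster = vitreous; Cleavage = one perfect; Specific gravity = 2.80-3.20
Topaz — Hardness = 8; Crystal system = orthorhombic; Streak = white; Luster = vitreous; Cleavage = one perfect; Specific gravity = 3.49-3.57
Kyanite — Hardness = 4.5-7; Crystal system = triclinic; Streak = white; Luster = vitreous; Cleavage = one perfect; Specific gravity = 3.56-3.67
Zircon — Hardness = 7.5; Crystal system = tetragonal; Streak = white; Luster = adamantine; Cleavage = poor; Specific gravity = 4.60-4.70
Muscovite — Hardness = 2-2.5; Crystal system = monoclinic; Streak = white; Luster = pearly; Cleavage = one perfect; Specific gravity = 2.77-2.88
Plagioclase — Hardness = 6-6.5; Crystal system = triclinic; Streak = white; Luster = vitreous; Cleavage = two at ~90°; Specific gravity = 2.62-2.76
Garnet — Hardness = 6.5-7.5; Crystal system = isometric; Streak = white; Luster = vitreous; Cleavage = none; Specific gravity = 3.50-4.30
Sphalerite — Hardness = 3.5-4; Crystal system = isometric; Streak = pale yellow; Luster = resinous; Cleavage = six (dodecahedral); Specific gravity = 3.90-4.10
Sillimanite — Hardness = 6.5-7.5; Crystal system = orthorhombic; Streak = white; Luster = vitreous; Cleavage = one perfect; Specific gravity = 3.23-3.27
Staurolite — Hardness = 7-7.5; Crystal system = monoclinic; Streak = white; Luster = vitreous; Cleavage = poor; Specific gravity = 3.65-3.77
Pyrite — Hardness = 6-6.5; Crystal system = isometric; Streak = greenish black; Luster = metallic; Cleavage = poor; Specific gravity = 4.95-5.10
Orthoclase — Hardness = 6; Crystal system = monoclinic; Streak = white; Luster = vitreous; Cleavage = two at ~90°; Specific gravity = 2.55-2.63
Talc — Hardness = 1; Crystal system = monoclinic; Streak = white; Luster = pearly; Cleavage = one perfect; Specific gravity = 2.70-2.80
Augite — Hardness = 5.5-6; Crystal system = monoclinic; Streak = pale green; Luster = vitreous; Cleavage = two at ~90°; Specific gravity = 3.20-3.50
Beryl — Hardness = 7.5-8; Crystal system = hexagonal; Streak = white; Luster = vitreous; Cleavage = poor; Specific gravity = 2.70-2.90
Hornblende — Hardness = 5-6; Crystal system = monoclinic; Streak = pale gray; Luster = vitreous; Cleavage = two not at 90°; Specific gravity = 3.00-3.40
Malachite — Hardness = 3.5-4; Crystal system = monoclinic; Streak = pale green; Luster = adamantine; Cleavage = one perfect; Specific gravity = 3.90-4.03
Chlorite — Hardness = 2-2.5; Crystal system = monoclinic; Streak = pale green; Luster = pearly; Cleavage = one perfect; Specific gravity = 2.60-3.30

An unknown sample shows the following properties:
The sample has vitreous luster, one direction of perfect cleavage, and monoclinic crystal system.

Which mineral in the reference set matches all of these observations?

Vitreous luster — leaves Barite, Biotite, Topaz, Kyanite, Plagioclase, Garnet, Sillimanite, Staurolite, Orthoclase, Augite, Beryl, Hornblende.
One direction of perfect cleavage — leaves Barite, Biotite, Topaz, Kyanite, Sillimanite.
Monoclinic crystal system — narrows the field to Biotite.
Biotite is the sole remaining match.

Biotite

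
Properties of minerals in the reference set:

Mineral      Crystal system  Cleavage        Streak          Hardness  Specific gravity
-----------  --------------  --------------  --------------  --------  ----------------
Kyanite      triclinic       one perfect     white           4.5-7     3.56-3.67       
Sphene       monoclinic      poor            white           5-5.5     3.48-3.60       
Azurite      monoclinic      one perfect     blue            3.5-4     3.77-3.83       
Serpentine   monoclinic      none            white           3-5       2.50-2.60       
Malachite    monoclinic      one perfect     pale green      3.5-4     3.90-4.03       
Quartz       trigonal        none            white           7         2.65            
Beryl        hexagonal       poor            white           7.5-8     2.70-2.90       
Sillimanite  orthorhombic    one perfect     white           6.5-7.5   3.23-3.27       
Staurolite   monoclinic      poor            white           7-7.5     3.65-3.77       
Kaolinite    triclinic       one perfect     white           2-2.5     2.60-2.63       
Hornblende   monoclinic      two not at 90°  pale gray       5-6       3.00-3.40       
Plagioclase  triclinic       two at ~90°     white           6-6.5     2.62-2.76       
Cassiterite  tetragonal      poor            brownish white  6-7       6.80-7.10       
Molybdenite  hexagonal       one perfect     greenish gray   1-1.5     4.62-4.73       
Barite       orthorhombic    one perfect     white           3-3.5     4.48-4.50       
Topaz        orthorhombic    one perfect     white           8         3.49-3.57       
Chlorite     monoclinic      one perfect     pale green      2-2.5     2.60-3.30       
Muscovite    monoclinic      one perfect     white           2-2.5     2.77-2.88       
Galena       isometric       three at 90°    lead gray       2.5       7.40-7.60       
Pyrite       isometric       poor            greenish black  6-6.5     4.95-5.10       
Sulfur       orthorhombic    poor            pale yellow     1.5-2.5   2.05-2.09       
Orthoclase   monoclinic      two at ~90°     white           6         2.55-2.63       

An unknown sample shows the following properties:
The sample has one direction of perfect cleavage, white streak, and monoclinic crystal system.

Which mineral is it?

Muscovite

One direction of perfect cleavage: leaves Kyanite, Azurite, Malachite, Sillimanite, Kaolinite, Molybdenite, Barite, Topaz, Chlorite, Muscovite.
White streak eliminates Azurite, Malachite, Molybdenite, Chlorite.
Monoclinic crystal system: Muscovite remains.
Only Muscovite satisfies all observations.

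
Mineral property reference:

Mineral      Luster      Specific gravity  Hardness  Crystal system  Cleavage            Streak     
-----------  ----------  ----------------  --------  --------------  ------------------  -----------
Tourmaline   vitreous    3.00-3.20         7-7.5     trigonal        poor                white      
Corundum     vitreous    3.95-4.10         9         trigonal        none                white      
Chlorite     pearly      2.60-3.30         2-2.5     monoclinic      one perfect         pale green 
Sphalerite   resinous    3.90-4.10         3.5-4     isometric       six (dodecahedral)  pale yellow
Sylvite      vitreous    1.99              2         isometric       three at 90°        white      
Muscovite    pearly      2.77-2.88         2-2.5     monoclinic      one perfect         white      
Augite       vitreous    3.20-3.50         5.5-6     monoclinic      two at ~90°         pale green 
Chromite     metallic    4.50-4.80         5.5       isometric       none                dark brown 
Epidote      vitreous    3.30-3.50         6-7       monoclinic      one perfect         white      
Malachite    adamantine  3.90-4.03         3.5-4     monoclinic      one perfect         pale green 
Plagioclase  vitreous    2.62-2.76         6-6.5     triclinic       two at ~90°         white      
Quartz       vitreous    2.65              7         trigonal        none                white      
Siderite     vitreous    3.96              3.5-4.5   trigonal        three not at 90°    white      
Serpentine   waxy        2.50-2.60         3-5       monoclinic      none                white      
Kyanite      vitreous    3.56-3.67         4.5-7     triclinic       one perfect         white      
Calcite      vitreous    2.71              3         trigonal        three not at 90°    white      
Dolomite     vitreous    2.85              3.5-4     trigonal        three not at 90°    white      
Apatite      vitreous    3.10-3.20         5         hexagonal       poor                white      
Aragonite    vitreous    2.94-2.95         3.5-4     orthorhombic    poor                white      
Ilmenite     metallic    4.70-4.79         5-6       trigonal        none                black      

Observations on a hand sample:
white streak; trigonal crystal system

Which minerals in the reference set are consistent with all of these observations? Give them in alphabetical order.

White streak eliminates Chlorite, Sphalerite, Augite, Chromite, Malachite, Ilmenite.
Trigonal crystal system — narrows the field to Tourmaline, Corundum, Quartz, Siderite, Calcite, Dolomite.
The minerals that satisfy all observations are Calcite, Corundum, Dolomite, Quartz, Siderite, Tourmaline.

Calcite, Corundum, Dolomite, Quartz, Siderite, Tourmaline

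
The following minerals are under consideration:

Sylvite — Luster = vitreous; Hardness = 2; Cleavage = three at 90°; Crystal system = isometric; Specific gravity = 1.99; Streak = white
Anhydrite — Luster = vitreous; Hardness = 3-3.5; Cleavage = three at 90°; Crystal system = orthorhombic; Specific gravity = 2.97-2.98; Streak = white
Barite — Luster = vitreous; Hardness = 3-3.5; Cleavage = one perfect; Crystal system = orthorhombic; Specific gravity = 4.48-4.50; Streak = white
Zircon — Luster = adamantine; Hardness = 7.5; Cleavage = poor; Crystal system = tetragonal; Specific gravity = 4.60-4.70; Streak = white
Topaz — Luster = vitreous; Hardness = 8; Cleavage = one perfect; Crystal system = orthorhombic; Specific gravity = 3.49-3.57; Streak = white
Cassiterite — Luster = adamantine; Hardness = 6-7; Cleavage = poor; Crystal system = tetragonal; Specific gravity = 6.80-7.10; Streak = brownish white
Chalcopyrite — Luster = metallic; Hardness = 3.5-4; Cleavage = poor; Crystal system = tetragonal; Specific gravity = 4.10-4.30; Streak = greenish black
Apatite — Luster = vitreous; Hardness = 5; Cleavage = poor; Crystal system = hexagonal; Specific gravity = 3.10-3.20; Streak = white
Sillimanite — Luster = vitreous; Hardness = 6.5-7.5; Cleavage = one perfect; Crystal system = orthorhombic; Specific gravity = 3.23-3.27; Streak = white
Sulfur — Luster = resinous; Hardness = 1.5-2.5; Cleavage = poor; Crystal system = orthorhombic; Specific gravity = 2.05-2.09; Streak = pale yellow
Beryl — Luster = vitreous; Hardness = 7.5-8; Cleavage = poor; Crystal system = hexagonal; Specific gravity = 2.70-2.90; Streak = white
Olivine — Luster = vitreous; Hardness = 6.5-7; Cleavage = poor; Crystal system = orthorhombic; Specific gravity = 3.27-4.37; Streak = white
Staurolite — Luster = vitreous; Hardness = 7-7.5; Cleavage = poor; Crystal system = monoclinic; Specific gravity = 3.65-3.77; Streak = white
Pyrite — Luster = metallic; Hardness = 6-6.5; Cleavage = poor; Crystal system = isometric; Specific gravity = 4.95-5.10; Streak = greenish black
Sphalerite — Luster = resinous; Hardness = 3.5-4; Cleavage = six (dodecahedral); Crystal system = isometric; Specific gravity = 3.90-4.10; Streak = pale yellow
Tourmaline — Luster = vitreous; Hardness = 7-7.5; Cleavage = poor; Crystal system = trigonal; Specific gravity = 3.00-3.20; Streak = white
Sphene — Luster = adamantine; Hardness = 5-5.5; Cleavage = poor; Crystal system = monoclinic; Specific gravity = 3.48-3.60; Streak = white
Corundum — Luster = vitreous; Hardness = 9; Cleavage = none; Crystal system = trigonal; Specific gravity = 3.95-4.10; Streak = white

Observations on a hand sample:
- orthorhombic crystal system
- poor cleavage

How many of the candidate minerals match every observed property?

Orthorhombic crystal system — leaves Anhydrite, Barite, Topaz, Sillimanite, Sulfur, Olivine.
Poor cleavage — narrows the field to Sulfur, Olivine.
Consistent with every observation: Olivine, Sulfur.
That is 2 minerals.

2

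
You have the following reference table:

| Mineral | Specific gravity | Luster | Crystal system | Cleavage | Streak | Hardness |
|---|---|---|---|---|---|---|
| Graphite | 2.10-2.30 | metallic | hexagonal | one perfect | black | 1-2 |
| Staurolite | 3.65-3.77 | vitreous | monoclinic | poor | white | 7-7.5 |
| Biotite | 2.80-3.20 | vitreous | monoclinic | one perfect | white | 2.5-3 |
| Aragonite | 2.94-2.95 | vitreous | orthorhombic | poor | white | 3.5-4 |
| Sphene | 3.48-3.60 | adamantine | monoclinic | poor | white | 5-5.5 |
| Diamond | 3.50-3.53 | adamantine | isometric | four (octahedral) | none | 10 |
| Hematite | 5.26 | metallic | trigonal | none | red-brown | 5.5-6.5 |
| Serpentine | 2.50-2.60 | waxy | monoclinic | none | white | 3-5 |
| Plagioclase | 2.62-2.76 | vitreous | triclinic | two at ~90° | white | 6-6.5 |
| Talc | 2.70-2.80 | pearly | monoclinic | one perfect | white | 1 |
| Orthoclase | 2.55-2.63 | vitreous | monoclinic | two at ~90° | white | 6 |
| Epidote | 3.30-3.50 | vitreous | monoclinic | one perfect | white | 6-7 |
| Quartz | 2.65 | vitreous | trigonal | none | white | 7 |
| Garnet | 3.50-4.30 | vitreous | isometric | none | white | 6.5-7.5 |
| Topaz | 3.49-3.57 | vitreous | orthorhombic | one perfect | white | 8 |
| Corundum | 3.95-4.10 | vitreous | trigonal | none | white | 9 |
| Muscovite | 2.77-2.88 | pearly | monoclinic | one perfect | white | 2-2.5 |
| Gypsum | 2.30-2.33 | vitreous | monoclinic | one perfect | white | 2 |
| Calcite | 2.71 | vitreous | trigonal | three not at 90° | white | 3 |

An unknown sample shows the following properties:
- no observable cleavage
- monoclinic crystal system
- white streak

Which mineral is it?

Serpentine

No observable cleavage — narrows the field to Hematite, Serpentine, Quartz, Garnet, Corundum.
Monoclinic crystal system — Serpentine remains.
White streak — every remaining candidate is consistent.
The only mineral consistent with every observation is Serpentine.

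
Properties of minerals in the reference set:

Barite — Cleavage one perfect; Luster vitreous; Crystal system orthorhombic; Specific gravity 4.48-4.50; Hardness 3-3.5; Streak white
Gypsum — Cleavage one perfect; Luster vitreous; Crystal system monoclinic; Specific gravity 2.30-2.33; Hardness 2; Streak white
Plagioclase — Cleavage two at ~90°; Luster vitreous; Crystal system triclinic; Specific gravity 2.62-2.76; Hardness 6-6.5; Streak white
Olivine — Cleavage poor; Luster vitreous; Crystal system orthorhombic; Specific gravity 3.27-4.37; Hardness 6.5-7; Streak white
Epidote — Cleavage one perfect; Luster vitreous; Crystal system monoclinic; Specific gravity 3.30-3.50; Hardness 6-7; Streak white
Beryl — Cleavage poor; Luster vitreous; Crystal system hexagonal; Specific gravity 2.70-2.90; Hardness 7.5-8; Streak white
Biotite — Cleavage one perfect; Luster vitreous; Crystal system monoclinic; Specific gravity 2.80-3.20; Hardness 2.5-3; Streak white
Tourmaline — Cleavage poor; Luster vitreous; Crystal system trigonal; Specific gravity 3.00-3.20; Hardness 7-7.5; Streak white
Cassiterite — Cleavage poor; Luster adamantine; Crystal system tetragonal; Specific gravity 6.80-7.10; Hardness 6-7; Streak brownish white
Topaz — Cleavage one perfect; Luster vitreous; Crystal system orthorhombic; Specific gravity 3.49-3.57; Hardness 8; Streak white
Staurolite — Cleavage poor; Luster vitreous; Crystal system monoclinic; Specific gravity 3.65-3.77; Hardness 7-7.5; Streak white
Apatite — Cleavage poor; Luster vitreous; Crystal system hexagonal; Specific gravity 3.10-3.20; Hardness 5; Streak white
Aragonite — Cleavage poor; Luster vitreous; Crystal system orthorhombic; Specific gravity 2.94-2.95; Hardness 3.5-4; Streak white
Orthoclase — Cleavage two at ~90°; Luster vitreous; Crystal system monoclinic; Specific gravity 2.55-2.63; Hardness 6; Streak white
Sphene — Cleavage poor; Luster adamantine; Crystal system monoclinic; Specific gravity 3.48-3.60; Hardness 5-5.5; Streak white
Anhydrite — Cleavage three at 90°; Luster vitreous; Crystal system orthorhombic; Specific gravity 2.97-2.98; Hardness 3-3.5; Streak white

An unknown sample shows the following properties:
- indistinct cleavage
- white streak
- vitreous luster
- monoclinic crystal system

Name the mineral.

Staurolite

Indistinct cleavage — only Olivine, Beryl, Tourmaline, Cassiterite, Staurolite, Apatite, Aragonite, Sphene remain.
White streak eliminates Cassiterite.
Vitreous luster excludes Sphene.
Monoclinic crystal system — leaves Staurolite.
The only mineral consistent with every observation is Staurolite.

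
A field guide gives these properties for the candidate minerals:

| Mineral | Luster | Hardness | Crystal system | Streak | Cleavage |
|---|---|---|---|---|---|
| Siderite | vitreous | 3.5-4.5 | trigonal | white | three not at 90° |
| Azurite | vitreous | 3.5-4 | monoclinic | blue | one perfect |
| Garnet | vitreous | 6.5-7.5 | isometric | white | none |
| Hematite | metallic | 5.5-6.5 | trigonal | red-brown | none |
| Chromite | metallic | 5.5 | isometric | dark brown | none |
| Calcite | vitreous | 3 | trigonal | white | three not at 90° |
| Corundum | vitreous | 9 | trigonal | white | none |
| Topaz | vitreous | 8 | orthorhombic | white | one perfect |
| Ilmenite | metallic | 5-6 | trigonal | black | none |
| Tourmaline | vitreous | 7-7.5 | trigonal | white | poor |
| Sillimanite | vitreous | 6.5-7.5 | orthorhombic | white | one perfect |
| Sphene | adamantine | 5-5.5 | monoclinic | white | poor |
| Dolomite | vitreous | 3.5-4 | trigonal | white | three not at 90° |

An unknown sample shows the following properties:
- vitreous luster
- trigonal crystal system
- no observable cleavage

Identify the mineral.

Corundum

Vitreous luster excludes Hematite, Chromite, Ilmenite, Sphene.
Trigonal crystal system is inconsistent with Azurite, Garnet, Topaz, Sillimanite.
No observable cleavage: narrows the field to Corundum.
The only mineral consistent with every observation is Corundum.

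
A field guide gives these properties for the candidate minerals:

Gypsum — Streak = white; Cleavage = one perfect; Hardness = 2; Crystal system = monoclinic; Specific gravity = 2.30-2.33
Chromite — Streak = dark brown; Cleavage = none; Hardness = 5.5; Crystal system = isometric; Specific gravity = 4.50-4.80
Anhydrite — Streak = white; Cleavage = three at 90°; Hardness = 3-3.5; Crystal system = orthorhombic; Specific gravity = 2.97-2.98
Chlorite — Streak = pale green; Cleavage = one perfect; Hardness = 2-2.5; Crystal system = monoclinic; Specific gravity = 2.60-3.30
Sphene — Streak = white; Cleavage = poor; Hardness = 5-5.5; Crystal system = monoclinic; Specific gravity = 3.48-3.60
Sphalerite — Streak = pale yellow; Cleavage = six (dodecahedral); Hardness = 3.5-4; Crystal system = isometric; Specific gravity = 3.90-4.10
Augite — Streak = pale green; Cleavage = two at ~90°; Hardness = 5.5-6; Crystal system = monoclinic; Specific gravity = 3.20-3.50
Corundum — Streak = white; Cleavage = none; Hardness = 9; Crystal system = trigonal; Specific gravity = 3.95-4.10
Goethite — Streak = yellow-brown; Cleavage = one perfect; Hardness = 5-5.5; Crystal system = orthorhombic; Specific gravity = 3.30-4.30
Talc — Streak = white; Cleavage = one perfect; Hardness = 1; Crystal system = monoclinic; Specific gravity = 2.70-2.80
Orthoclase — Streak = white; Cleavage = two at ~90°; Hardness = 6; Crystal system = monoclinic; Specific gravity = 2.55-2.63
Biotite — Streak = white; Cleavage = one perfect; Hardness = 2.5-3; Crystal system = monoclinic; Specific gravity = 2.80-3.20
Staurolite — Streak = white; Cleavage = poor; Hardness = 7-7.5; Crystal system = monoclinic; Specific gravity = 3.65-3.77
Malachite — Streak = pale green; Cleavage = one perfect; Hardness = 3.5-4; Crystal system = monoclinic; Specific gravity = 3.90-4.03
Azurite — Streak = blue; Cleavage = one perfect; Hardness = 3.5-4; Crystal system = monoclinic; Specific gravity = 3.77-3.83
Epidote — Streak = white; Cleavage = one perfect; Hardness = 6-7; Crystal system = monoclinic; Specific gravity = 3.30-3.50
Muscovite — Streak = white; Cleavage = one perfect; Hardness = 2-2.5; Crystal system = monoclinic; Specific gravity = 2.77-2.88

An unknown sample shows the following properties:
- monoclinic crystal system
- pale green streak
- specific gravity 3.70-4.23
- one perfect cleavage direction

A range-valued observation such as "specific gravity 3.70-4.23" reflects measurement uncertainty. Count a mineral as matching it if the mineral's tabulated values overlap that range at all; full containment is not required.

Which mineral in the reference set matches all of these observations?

Malachite

Monoclinic crystal system rules out Chromite, Anhydrite, Sphalerite, Corundum, Goethite.
Pale green streak: Chlorite, Augite, Malachite remain.
Specific gravity 3.70-4.23: narrows the field to Malachite.
One perfect cleavage direction: every remaining candidate is consistent.
Malachite is the sole remaining match.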